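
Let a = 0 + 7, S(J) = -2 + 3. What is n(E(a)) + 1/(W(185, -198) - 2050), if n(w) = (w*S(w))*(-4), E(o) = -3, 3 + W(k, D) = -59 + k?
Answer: 23123/1927 ≈ 11.999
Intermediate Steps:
S(J) = 1
a = 7
W(k, D) = -62 + k (W(k, D) = -3 + (-59 + k) = -62 + k)
n(w) = -4*w (n(w) = (w*1)*(-4) = w*(-4) = -4*w)
n(E(a)) + 1/(W(185, -198) - 2050) = -4*(-3) + 1/((-62 + 185) - 2050) = 12 + 1/(123 - 2050) = 12 + 1/(-1927) = 12 - 1/1927 = 23123/1927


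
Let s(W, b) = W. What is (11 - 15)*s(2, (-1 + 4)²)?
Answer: -8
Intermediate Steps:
(11 - 15)*s(2, (-1 + 4)²) = (11 - 15)*2 = -4*2 = -8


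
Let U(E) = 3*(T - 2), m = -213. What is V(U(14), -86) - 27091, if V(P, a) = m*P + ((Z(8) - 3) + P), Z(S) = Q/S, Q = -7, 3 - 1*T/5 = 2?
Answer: -232023/8 ≈ -29003.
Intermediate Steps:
T = 5 (T = 15 - 5*2 = 15 - 10 = 5)
U(E) = 9 (U(E) = 3*(5 - 2) = 3*3 = 9)
Z(S) = -7/S
V(P, a) = -31/8 - 212*P (V(P, a) = -213*P + ((-7/8 - 3) + P) = -213*P + (-31/8 + P) = -31/8 - 212*P)
V(U(14), -86) - 27091 = (-31/8 - 212*9) - 27091 = (-31/8 - 1908) - 27091 = -15295/8 - 27091 = -232023/8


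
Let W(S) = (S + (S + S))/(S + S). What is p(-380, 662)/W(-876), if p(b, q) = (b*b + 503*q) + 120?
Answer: 955012/3 ≈ 3.1834e+5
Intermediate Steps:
p(b, q) = 120 + b² + 503*q (p(b, q) = (b² + 503*q) + 120 = 120 + b² + 503*q)
W(S) = 3/2 (W(S) = (S + 2*S)/((2*S)) = (3*S)*(1/(2*S)) = 3/2)
p(-380, 662)/W(-876) = (120 + (-380)² + 503*662)/(3/2) = (120 + 144400 + 332986)*(⅔) = 477506*(⅔) = 955012/3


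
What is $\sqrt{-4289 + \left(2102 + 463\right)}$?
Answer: $2 i \sqrt{431} \approx 41.521 i$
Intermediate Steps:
$\sqrt{-4289 + \left(2102 + 463\right)} = \sqrt{-4289 + 2565} = \sqrt{-1724} = 2 i \sqrt{431}$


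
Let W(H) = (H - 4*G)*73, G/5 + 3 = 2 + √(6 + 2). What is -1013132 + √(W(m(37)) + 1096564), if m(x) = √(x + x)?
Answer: -1013132 + √(1098024 - 2920*√2 + 73*√74) ≈ -1.0121e+6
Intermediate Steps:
G = -5 + 10*√2 (G = -15 + 5*(2 + √(6 + 2)) = -15 + 5*(2 + √8) = -15 + 5*(2 + 2*√2) = -15 + (10 + 10*√2) = -5 + 10*√2 ≈ 9.1421)
m(x) = √2*√x (m(x) = √(2*x) = √2*√x)
W(H) = 1460 - 2920*√2 + 73*H (W(H) = (H - 4*(-5 + 10*√2))*73 = (H + (20 - 40*√2))*73 = (20 + H - 40*√2)*73 = 1460 - 2920*√2 + 73*H)
-1013132 + √(W(m(37)) + 1096564) = -1013132 + √((1460 - 2920*√2 + 73*(√2*√37)) + 1096564) = -1013132 + √((1460 - 2920*√2 + 73*√74) + 1096564) = -1013132 + √(1098024 - 2920*√2 + 73*√74)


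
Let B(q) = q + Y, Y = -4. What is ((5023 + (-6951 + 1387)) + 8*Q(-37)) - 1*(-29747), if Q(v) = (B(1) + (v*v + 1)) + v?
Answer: 39846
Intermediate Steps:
B(q) = -4 + q (B(q) = q - 4 = -4 + q)
Q(v) = -2 + v + v² (Q(v) = ((-4 + 1) + (v*v + 1)) + v = (-3 + (v² + 1)) + v = (-3 + (1 + v²)) + v = (-2 + v²) + v = -2 + v + v²)
((5023 + (-6951 + 1387)) + 8*Q(-37)) - 1*(-29747) = ((5023 + (-6951 + 1387)) + 8*(-2 - 37 + (-37)²)) - 1*(-29747) = ((5023 - 5564) + 8*(-2 - 37 + 1369)) + 29747 = (-541 + 8*1330) + 29747 = (-541 + 10640) + 29747 = 10099 + 29747 = 39846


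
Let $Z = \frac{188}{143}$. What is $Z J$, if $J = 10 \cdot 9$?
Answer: $\frac{16920}{143} \approx 118.32$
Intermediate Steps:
$J = 90$
$Z = \frac{188}{143}$ ($Z = 188 \cdot \frac{1}{143} = \frac{188}{143} \approx 1.3147$)
$Z J = \frac{188}{143} \cdot 90 = \frac{16920}{143}$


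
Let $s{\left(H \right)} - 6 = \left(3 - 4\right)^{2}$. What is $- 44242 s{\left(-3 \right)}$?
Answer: $-309694$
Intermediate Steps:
$s{\left(H \right)} = 7$ ($s{\left(H \right)} = 6 + \left(3 - 4\right)^{2} = 6 + \left(-1\right)^{2} = 6 + 1 = 7$)
$- 44242 s{\left(-3 \right)} = \left(-44242\right) 7 = -309694$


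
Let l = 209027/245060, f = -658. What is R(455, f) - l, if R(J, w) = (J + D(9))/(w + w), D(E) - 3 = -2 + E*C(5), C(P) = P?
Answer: -24865912/20156185 ≈ -1.2337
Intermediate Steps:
D(E) = 1 + 5*E (D(E) = 3 + (-2 + E*5) = 3 + (-2 + 5*E) = 1 + 5*E)
R(J, w) = (46 + J)/(2*w) (R(J, w) = (J + (1 + 5*9))/(w + w) = (J + (1 + 45))/((2*w)) = (J + 46)*(1/(2*w)) = (46 + J)*(1/(2*w)) = (46 + J)/(2*w))
l = 209027/245060 (l = 209027*(1/245060) = 209027/245060 ≈ 0.85296)
R(455, f) - l = (½)*(46 + 455)/(-658) - 1*209027/245060 = (½)*(-1/658)*501 - 209027/245060 = -501/1316 - 209027/245060 = -24865912/20156185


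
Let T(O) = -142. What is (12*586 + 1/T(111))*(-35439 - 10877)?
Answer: -23124258794/71 ≈ -3.2569e+8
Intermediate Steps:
(12*586 + 1/T(111))*(-35439 - 10877) = (12*586 + 1/(-142))*(-35439 - 10877) = (7032 - 1/142)*(-46316) = (998543/142)*(-46316) = -23124258794/71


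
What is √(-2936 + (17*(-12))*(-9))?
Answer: 10*I*√11 ≈ 33.166*I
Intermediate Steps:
√(-2936 + (17*(-12))*(-9)) = √(-2936 - 204*(-9)) = √(-2936 + 1836) = √(-1100) = 10*I*√11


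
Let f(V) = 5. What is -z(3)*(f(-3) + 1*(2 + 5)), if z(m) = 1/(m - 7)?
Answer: 3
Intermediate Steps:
z(m) = 1/(-7 + m)
-z(3)*(f(-3) + 1*(2 + 5)) = -(5 + 1*(2 + 5))/(-7 + 3) = -(5 + 1*7)/(-4) = -(-1)*(5 + 7)/4 = -(-1)*12/4 = -1*(-3) = 3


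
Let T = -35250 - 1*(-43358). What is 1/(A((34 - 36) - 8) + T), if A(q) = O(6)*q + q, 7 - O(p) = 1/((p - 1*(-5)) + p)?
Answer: 17/136486 ≈ 0.00012455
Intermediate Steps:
T = 8108 (T = -35250 + 43358 = 8108)
O(p) = 7 - 1/(5 + 2*p) (O(p) = 7 - 1/((p - 1*(-5)) + p) = 7 - 1/((p + 5) + p) = 7 - 1/((5 + p) + p) = 7 - 1/(5 + 2*p))
A(q) = 135*q/17 (A(q) = (2*(17 + 7*6)/(5 + 2*6))*q + q = (2*(17 + 42)/(5 + 12))*q + q = (2*59/17)*q + q = (2*(1/17)*59)*q + q = 118*q/17 + q = 135*q/17)
1/(A((34 - 36) - 8) + T) = 1/(135*((34 - 36) - 8)/17 + 8108) = 1/(135*(-2 - 8)/17 + 8108) = 1/((135/17)*(-10) + 8108) = 1/(-1350/17 + 8108) = 1/(136486/17) = 17/136486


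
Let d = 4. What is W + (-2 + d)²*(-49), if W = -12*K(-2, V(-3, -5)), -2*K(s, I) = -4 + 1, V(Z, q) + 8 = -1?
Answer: -214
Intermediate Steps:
V(Z, q) = -9 (V(Z, q) = -8 - 1 = -9)
K(s, I) = 3/2 (K(s, I) = -(-4 + 1)/2 = -½*(-3) = 3/2)
W = -18 (W = -12*3/2 = -18)
W + (-2 + d)²*(-49) = -18 + (-2 + 4)²*(-49) = -18 + 2²*(-49) = -18 + 4*(-49) = -18 - 196 = -214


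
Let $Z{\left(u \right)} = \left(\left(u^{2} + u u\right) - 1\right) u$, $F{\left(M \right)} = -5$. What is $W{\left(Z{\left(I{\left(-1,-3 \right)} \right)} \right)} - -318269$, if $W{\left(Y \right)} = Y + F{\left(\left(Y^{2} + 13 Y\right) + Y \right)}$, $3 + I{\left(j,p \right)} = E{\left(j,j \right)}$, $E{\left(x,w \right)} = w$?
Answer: $318140$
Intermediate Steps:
$I{\left(j,p \right)} = -3 + j$
$Z{\left(u \right)} = u \left(-1 + 2 u^{2}\right)$ ($Z{\left(u \right)} = \left(\left(u^{2} + u^{2}\right) - 1\right) u = \left(2 u^{2} - 1\right) u = \left(-1 + 2 u^{2}\right) u = u \left(-1 + 2 u^{2}\right)$)
$W{\left(Y \right)} = -5 + Y$ ($W{\left(Y \right)} = Y - 5 = -5 + Y$)
$W{\left(Z{\left(I{\left(-1,-3 \right)} \right)} \right)} - -318269 = \left(-5 + \left(- (-3 - 1) + 2 \left(-3 - 1\right)^{3}\right)\right) - -318269 = \left(-5 + \left(\left(-1\right) \left(-4\right) + 2 \left(-4\right)^{3}\right)\right) + 318269 = \left(-5 + \left(4 + 2 \left(-64\right)\right)\right) + 318269 = \left(-5 + \left(4 - 128\right)\right) + 318269 = \left(-5 - 124\right) + 318269 = -129 + 318269 = 318140$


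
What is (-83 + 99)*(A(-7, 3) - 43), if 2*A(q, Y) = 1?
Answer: -680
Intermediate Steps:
A(q, Y) = ½ (A(q, Y) = (½)*1 = ½)
(-83 + 99)*(A(-7, 3) - 43) = (-83 + 99)*(½ - 43) = 16*(-85/2) = -680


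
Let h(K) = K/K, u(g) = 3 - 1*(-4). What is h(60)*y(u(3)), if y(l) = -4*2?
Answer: -8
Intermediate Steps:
u(g) = 7 (u(g) = 3 + 4 = 7)
y(l) = -8
h(K) = 1
h(60)*y(u(3)) = 1*(-8) = -8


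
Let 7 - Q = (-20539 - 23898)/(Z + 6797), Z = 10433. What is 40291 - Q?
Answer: 694048883/17230 ≈ 40281.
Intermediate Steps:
Q = 165047/17230 (Q = 7 - (-20539 - 23898)/(10433 + 6797) = 7 - (-44437)/17230 = 7 - 1*(-44437/17230) = 7 + 44437/17230 = 165047/17230 ≈ 9.5790)
40291 - Q = 40291 - 1*165047/17230 = 40291 - 165047/17230 = 694048883/17230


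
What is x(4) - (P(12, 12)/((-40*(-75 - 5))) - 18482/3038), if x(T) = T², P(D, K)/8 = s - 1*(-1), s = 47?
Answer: 834068/37975 ≈ 21.964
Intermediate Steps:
P(D, K) = 384 (P(D, K) = 8*(47 - 1*(-1)) = 8*(47 + 1) = 8*48 = 384)
x(4) - (P(12, 12)/((-40*(-75 - 5))) - 18482/3038) = 4² - (384/((-40*(-75 - 5))) - 18482/3038) = 16 - (384/((-40*(-80))) - 18482*1/3038) = 16 - (384/3200 - 9241/1519) = 16 - (384*(1/3200) - 9241/1519) = 16 - (3/25 - 9241/1519) = 16 - 1*(-226468/37975) = 16 + 226468/37975 = 834068/37975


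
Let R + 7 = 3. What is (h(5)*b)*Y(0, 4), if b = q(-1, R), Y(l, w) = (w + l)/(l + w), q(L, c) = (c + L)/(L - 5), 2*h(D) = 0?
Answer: 0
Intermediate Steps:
R = -4 (R = -7 + 3 = -4)
h(D) = 0 (h(D) = (½)*0 = 0)
q(L, c) = (L + c)/(-5 + L)
Y(l, w) = 1 (Y(l, w) = (l + w)/(l + w) = 1)
b = ⅚ (b = (-1 - 4)/(-5 - 1) = -5/(-6) = -⅙*(-5) = ⅚ ≈ 0.83333)
(h(5)*b)*Y(0, 4) = (0*(⅚))*1 = 0*1 = 0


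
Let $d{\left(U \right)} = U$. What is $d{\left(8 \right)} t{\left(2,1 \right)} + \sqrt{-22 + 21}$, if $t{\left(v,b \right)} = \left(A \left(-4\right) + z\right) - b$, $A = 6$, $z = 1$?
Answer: $-192 + i \approx -192.0 + 1.0 i$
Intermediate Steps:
$t{\left(v,b \right)} = -23 - b$ ($t{\left(v,b \right)} = \left(6 \left(-4\right) + 1\right) - b = \left(-24 + 1\right) - b = -23 - b$)
$d{\left(8 \right)} t{\left(2,1 \right)} + \sqrt{-22 + 21} = 8 \left(-23 - 1\right) + \sqrt{-22 + 21} = 8 \left(-23 - 1\right) + \sqrt{-1} = 8 \left(-24\right) + i = -192 + i$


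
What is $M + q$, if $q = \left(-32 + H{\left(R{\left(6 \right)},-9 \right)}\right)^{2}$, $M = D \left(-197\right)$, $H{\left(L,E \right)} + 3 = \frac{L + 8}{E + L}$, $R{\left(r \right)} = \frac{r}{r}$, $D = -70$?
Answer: $\frac{966081}{64} \approx 15095.0$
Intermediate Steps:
$R{\left(r \right)} = 1$
$H{\left(L,E \right)} = -3 + \frac{8 + L}{E + L}$ ($H{\left(L,E \right)} = -3 + \frac{L + 8}{E + L} = -3 + \frac{8 + L}{E + L}$)
$M = 13790$ ($M = \left(-70\right) \left(-197\right) = 13790$)
$q = \frac{83521}{64}$ ($q = \left(-32 + \frac{8 - -27 - 2}{-9 + 1}\right)^{2} = \left(-32 + \frac{8 + 27 - 2}{-8}\right)^{2} = \left(-32 - \frac{33}{8}\right)^{2} = \left(- \frac{289}{8}\right)^{2} = \frac{83521}{64} \approx 1305.0$)
$M + q = 13790 + \frac{83521}{64} = \frac{966081}{64}$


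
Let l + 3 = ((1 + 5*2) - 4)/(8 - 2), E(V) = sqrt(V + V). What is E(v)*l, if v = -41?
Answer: -11*I*sqrt(82)/6 ≈ -16.602*I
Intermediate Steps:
E(V) = sqrt(2)*sqrt(V) (E(V) = sqrt(2*V) = sqrt(2)*sqrt(V))
l = -11/6 (l = -3 + ((1 + 5*2) - 4)/(8 - 2) = -3 + ((1 + 10) - 4)/6 = -3 + (11 - 4)*(1/6) = -3 + 7*(1/6) = -3 + 7/6 = -11/6 ≈ -1.8333)
E(v)*l = (sqrt(2)*sqrt(-41))*(-11/6) = (sqrt(2)*(I*sqrt(41)))*(-11/6) = (I*sqrt(82))*(-11/6) = -11*I*sqrt(82)/6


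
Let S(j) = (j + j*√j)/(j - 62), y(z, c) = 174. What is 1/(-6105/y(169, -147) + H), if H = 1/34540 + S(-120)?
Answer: -95345306477641220/3426915828826476507 - 3652094830384000*I*√30/3426915828826476507 ≈ -0.027822 - 0.0058371*I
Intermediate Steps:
S(j) = (j + j^(3/2))/(-62 + j)
H = 2072491/3143140 + 120*I*√30/91 (H = 1/34540 + (-120 + (-120)^(3/2))/(-62 - 120) = 1/34540 + (-120 - 240*I*√30)/(-182) = 1/34540 - (-120 - 240*I*√30)/182 = 1/34540 + (60/91 + 120*I*√30/91) = 2072491/3143140 + 120*I*√30/91 ≈ 0.65937 + 7.2227*I)
1/(-6105/y(169, -147) + H) = 1/(-6105/174 + (2072491/3143140 + 120*I*√30/91)) = 1/(-1*2035/58 + (2072491/3143140 + 120*I*√30/91)) = 1/(-2035/58 + (2072491/3143140 + 120*I*√30/91)) = 1/(-3138042711/91151060 + 120*I*√30/91)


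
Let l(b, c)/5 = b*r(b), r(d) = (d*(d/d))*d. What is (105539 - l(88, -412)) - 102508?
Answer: -3404329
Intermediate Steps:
r(d) = d² (r(d) = (d*1)*d = d*d = d²)
l(b, c) = 5*b³ (l(b, c) = 5*(b*b²) = 5*b³)
(105539 - l(88, -412)) - 102508 = (105539 - 5*88³) - 102508 = (105539 - 5*681472) - 102508 = (105539 - 1*3407360) - 102508 = (105539 - 3407360) - 102508 = -3301821 - 102508 = -3404329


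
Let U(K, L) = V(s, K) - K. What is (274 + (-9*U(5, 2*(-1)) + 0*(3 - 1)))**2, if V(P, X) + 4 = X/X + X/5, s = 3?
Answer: 113569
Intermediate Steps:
V(P, X) = -3 + X/5 (V(P, X) = -4 + (X/X + X/5) = -4 + (1 + X*(1/5)) = -4 + (1 + X/5) = -3 + X/5)
U(K, L) = -3 - 4*K/5 (U(K, L) = (-3 + K/5) - K = -3 - 4*K/5)
(274 + (-9*U(5, 2*(-1)) + 0*(3 - 1)))**2 = (274 + (-9*(-3 - 4/5*5) + 0*(3 - 1)))**2 = (274 + (-9*(-3 - 4) + 0*2))**2 = (274 + (-9*(-7) + 0))**2 = (274 + (63 + 0))**2 = (274 + 63)**2 = 337**2 = 113569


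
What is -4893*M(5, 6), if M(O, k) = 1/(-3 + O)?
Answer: -4893/2 ≈ -2446.5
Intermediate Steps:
-4893*M(5, 6) = -4893/(-3 + 5) = -4893/2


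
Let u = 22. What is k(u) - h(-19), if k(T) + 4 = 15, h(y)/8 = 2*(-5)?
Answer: 91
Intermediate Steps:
h(y) = -80 (h(y) = 8*(2*(-5)) = 8*(-10) = -80)
k(T) = 11 (k(T) = -4 + 15 = 11)
k(u) - h(-19) = 11 - 1*(-80) = 11 + 80 = 91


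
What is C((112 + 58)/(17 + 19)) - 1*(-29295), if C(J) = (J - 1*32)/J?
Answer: 2489584/85 ≈ 29289.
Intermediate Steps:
C(J) = (-32 + J)/J (C(J) = (J - 32)/J = (-32 + J)/J)
C((112 + 58)/(17 + 19)) - 1*(-29295) = (-32 + (112 + 58)/(17 + 19))/(((112 + 58)/(17 + 19))) - 1*(-29295) = (-32 + 170/36)/((170/36)) + 29295 = (-32 + 170*(1/36))/((170*(1/36))) + 29295 = (-32 + 85/18)/(85/18) + 29295 = (18/85)*(-491/18) + 29295 = -491/85 + 29295 = 2489584/85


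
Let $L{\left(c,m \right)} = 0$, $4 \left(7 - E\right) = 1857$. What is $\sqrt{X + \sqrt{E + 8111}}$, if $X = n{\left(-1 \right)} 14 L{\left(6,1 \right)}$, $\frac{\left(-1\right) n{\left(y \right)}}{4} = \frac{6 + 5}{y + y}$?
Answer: $\frac{\sqrt{2} \sqrt[4]{30615}}{2} \approx 9.3534$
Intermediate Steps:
$E = - \frac{1829}{4}$ ($E = 7 - \frac{1857}{4} = - \frac{1829}{4} \approx -457.25$)
$n{\left(y \right)} = - \frac{22}{y}$ ($n{\left(y \right)} = - 4 \frac{6 + 5}{y + y} = - 4 \frac{11}{2 y} = - \frac{22}{y}$)
$X = 0$ ($X = - \frac{22}{-1} \cdot 14 \cdot 0 = \left(-22\right) \left(-1\right) 14 \cdot 0 = 22 \cdot 14 \cdot 0 = 308 \cdot 0 = 0$)
$\sqrt{X + \sqrt{E + 8111}} = \sqrt{0 + \sqrt{- \frac{1829}{4} + 8111}} = \sqrt{0 + \sqrt{\frac{30615}{4}}} = \sqrt{0 + \frac{\sqrt{30615}}{2}} = \sqrt{\frac{\sqrt{30615}}{2}} = \frac{\sqrt{2} \sqrt[4]{30615}}{2}$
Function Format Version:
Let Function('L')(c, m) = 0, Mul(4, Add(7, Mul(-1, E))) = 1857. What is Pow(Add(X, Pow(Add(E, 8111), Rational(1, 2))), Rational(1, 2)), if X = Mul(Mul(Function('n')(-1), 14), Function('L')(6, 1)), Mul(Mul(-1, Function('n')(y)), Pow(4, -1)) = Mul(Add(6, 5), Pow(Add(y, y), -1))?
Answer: Mul(Rational(1, 2), Pow(2, Rational(1, 2)), Pow(30615, Rational(1, 4))) ≈ 9.3534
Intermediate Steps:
E = Rational(-1829, 4) (E = Add(7, Mul(Rational(-1, 4), 1857)) = Add(7, Rational(-1857, 4)) = Rational(-1829, 4) ≈ -457.25)
Function('n')(y) = Mul(-22, Pow(y, -1)) (Function('n')(y) = Mul(-4, Mul(Add(6, 5), Pow(Add(y, y), -1))) = Mul(-4, Mul(11, Pow(Mul(2, y), -1))) = Mul(-4, Mul(11, Mul(Rational(1, 2), Pow(y, -1)))) = Mul(-4, Mul(Rational(11, 2), Pow(y, -1))) = Mul(-22, Pow(y, -1)))
X = 0 (X = Mul(Mul(Mul(-22, Pow(-1, -1)), 14), 0) = Mul(Mul(Mul(-22, -1), 14), 0) = Mul(Mul(22, 14), 0) = Mul(308, 0) = 0)
Pow(Add(X, Pow(Add(E, 8111), Rational(1, 2))), Rational(1, 2)) = Pow(Add(0, Pow(Add(Rational(-1829, 4), 8111), Rational(1, 2))), Rational(1, 2)) = Pow(Add(0, Pow(Rational(30615, 4), Rational(1, 2))), Rational(1, 2)) = Pow(Add(0, Mul(Rational(1, 2), Pow(30615, Rational(1, 2)))), Rational(1, 2)) = Pow(Mul(Rational(1, 2), Pow(30615, Rational(1, 2))), Rational(1, 2)) = Mul(Rational(1, 2), Pow(2, Rational(1, 2)), Pow(30615, Rational(1, 4)))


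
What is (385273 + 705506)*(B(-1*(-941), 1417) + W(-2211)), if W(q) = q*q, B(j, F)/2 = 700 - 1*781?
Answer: 5332119341661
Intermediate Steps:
B(j, F) = -162 (B(j, F) = 2*(700 - 1*781) = 2*(700 - 781) = 2*(-81) = -162)
W(q) = q²
(385273 + 705506)*(B(-1*(-941), 1417) + W(-2211)) = (385273 + 705506)*(-162 + (-2211)²) = 1090779*(-162 + 4888521) = 1090779*4888359 = 5332119341661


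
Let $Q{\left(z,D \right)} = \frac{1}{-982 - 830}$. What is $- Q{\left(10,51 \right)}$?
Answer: $\frac{1}{1812} \approx 0.00055188$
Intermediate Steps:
$Q{\left(z,D \right)} = - \frac{1}{1812}$ ($Q{\left(z,D \right)} = \frac{1}{-1812} = - \frac{1}{1812}$)
$- Q{\left(10,51 \right)} = \left(-1\right) \left(- \frac{1}{1812}\right) = \frac{1}{1812}$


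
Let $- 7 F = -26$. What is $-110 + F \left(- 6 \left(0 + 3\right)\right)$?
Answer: $- \frac{1238}{7} \approx -176.86$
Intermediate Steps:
$F = \frac{26}{7}$ ($F = \left(- \frac{1}{7}\right) \left(-26\right) = \frac{26}{7} \approx 3.7143$)
$-110 + F \left(- 6 \left(0 + 3\right)\right) = -110 + \frac{26 \left(- 6 \left(0 + 3\right)\right)}{7} = -110 + \frac{26 \left(\left(-6\right) 3\right)}{7} = -110 + \frac{26}{7} \left(-18\right) = -110 - \frac{468}{7} = - \frac{1238}{7}$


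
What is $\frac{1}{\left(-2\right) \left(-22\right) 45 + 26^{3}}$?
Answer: $\frac{1}{19556} \approx 5.1135 \cdot 10^{-5}$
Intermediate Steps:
$\frac{1}{\left(-2\right) \left(-22\right) 45 + 26^{3}} = \frac{1}{44 \cdot 45 + 17576} = \frac{1}{1980 + 17576} = \frac{1}{19556}$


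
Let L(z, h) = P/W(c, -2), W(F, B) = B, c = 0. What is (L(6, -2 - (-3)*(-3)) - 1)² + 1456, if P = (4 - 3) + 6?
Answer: 5905/4 ≈ 1476.3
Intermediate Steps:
P = 7 (P = 1 + 6 = 7)
L(z, h) = -7/2 (L(z, h) = 7/(-2) = 7*(-½) = -7/2)
(L(6, -2 - (-3)*(-3)) - 1)² + 1456 = (-7/2 - 1)² + 1456 = (-9/2)² + 1456 = 81/4 + 1456 = 5905/4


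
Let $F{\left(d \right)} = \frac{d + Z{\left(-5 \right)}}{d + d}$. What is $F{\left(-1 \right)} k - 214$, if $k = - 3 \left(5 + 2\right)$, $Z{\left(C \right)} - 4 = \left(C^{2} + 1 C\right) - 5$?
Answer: $-25$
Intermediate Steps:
$Z{\left(C \right)} = -1 + C + C^{2}$ ($Z{\left(C \right)} = 4 - \left(5 - C - C^{2}\right) = 4 + \left(-5 + C + C^{2}\right) = -1 + C + C^{2}$)
$k = -21$ ($k = \left(-3\right) 7 = -21$)
$F{\left(d \right)} = \frac{19 + d}{2 d}$ ($F{\left(d \right)} = \frac{d - \left(6 - 25\right)}{d + d} = \frac{d - -19}{2 d} = \left(d + 19\right) \frac{1}{2 d} = \left(19 + d\right) \frac{1}{2 d} = \frac{19 + d}{2 d}$)
$F{\left(-1 \right)} k - 214 = \frac{19 - 1}{2 \left(-1\right)} \left(-21\right) - 214 = \frac{1}{2} \left(-1\right) 18 \left(-21\right) - 214 = \left(-9\right) \left(-21\right) - 214 = 189 - 214 = -25$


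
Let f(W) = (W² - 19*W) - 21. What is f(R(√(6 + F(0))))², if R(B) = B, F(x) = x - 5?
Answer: 1521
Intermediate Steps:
F(x) = -5 + x
f(W) = -21 + W² - 19*W
f(R(√(6 + F(0))))² = (-21 + (√(6 + (-5 + 0)))² - 19*√(6 + (-5 + 0)))² = (-21 + (√(6 - 5))² - 19*√(6 - 5))² = (-21 + (√1)² - 19*√1)² = (-21 + 1² - 19*1)² = (-21 + 1 - 19)² = (-39)² = 1521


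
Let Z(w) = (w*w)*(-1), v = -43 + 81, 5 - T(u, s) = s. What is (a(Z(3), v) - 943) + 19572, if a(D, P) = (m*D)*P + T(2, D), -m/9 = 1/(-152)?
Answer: 74491/4 ≈ 18623.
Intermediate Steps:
T(u, s) = 5 - s
m = 9/152 (m = -9/(-152) = -9*(-1/152) = 9/152 ≈ 0.059211)
v = 38
Z(w) = -w² (Z(w) = w²*(-1) = -w²)
a(D, P) = 5 - D + 9*D*P/152 (a(D, P) = (9*D/152)*P + (5 - D) = 9*D*P/152 + (5 - D) = 5 - D + 9*D*P/152)
(a(Z(3), v) - 943) + 19572 = ((5 - (-1)*3² + (9/152)*(-1*3²)*38) - 943) + 19572 = ((5 - (-1)*9 + (9/152)*(-1*9)*38) - 943) + 19572 = ((5 - 1*(-9) + (9/152)*(-9)*38) - 943) + 19572 = ((5 + 9 - 81/4) - 943) + 19572 = (-25/4 - 943) + 19572 = -3797/4 + 19572 = 74491/4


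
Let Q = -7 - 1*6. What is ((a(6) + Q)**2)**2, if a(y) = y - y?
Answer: 28561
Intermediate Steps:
a(y) = 0
Q = -13 (Q = -7 - 6 = -13)
((a(6) + Q)**2)**2 = ((0 - 13)**2)**2 = ((-13)**2)**2 = 169**2 = 28561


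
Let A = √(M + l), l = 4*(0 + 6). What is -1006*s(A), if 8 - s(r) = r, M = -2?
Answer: -8048 + 1006*√22 ≈ -3329.4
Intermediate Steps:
l = 24 (l = 4*6 = 24)
A = √22 (A = √(-2 + 24) = √22 ≈ 4.6904)
s(r) = 8 - r
-1006*s(A) = -1006*(8 - √22) = -8048 + 1006*√22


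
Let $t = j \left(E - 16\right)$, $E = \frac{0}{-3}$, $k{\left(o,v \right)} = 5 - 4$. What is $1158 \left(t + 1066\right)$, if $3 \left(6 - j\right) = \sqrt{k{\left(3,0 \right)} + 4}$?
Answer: $1123260 + 6176 \sqrt{5} \approx 1.1371 \cdot 10^{6}$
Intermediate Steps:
$k{\left(o,v \right)} = 1$
$E = 0$ ($E = 0 \left(- \frac{1}{3}\right) = 0$)
$j = 6 - \frac{\sqrt{5}}{3}$ ($j = 6 - \frac{\sqrt{1 + 4}}{3} = 6 - \frac{\sqrt{5}}{3} \approx 5.2546$)
$t = -96 + \frac{16 \sqrt{5}}{3}$ ($t = \left(6 - \frac{\sqrt{5}}{3}\right) \left(0 - 16\right) = \left(6 - \frac{\sqrt{5}}{3}\right) \left(-16\right) = -96 + \frac{16 \sqrt{5}}{3} \approx -84.074$)
$1158 \left(t + 1066\right) = 1158 \left(\left(-96 + \frac{16 \sqrt{5}}{3}\right) + 1066\right) = 1158 \left(970 + \frac{16 \sqrt{5}}{3}\right) = 1123260 + 6176 \sqrt{5}$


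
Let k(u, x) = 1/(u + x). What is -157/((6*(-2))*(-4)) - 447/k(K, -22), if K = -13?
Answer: 750803/48 ≈ 15642.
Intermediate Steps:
-157/((6*(-2))*(-4)) - 447/k(K, -22) = -157/((6*(-2))*(-4)) - 447/(1/(-13 - 22)) = -157/((-12*(-4))) - 447/(1/(-35)) = -157/48 - 447/(-1/35) = -157*1/48 - 447*(-35) = -157/48 + 15645 = 750803/48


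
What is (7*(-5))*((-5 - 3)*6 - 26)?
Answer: 2590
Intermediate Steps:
(7*(-5))*((-5 - 3)*6 - 26) = -35*(-8*6 - 26) = -35*(-48 - 26) = -35*(-74) = 2590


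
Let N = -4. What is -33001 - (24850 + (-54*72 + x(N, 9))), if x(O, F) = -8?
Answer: -53955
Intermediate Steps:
-33001 - (24850 + (-54*72 + x(N, 9))) = -33001 - (24850 + (-54*72 - 8)) = -33001 - (24850 + (-3888 - 8)) = -33001 - (24850 - 3896) = -33001 - 1*20954 = -33001 - 20954 = -53955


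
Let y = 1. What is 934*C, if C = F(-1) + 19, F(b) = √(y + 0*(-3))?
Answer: 18680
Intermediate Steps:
F(b) = 1 (F(b) = √(1 + 0*(-3)) = √(1 + 0) = √1 = 1)
C = 20 (C = 1 + 19 = 20)
934*C = 934*20 = 18680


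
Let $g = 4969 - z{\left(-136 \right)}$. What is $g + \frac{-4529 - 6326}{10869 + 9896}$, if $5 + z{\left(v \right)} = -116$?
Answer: $\frac{21136599}{4153} \approx 5089.5$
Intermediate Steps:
$z{\left(v \right)} = -121$ ($z{\left(v \right)} = -5 - 116 = -121$)
$g = 5090$ ($g = 4969 - -121 = 4969 + 121 = 5090$)
$g + \frac{-4529 - 6326}{10869 + 9896} = 5090 + \frac{-4529 - 6326}{10869 + 9896} = 5090 - \frac{10855}{20765} = 5090 - \frac{2171}{4153} = \frac{21136599}{4153}$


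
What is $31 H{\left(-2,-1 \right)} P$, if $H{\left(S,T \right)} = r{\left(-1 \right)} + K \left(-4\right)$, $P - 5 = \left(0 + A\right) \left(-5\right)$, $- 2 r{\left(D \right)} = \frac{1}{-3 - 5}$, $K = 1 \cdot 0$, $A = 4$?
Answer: $- \frac{465}{16} \approx -29.063$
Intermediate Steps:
$K = 0$
$r{\left(D \right)} = \frac{1}{16}$ ($r{\left(D \right)} = - \frac{1}{2 \left(-3 - 5\right)} = - \frac{1}{2 \left(-8\right)} = \left(- \frac{1}{2}\right) \left(- \frac{1}{8}\right) = \frac{1}{16}$)
$P = -15$ ($P = 5 + \left(0 + 4\right) \left(-5\right) = 5 + 4 \left(-5\right) = 5 - 20 = -15$)
$H{\left(S,T \right)} = \frac{1}{16}$ ($H{\left(S,T \right)} = \frac{1}{16} + 0 \left(-4\right) = \frac{1}{16} + 0 = \frac{1}{16}$)
$31 H{\left(-2,-1 \right)} P = 31 \cdot \frac{1}{16} \left(-15\right) = \frac{31}{16} \left(-15\right) = - \frac{465}{16}$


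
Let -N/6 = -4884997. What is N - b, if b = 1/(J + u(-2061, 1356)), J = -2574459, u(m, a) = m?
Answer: 75517754822641/2576520 ≈ 2.9310e+7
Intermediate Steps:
N = 29309982 (N = -6*(-4884997) = 29309982)
b = -1/2576520 (b = 1/(-2574459 - 2061) = 1/(-2576520) = -1/2576520 ≈ -3.8812e-7)
N - b = 29309982 - 1*(-1/2576520) = 29309982 + 1/2576520 = 75517754822641/2576520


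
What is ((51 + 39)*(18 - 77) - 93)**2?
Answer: 29192409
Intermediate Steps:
((51 + 39)*(18 - 77) - 93)**2 = (90*(-59) - 93)**2 = (-5310 - 93)**2 = (-5403)**2 = 29192409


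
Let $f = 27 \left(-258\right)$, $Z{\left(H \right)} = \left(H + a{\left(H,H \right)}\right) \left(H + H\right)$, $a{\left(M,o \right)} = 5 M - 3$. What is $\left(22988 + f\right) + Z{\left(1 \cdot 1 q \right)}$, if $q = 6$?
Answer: $16418$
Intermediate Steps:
$a{\left(M,o \right)} = -3 + 5 M$
$Z{\left(H \right)} = 2 H \left(-3 + 6 H\right)$ ($Z{\left(H \right)} = \left(H + \left(-3 + 5 H\right)\right) \left(H + H\right) = \left(-3 + 6 H\right) 2 H = 2 H \left(-3 + 6 H\right)$)
$f = -6966$
$\left(22988 + f\right) + Z{\left(1 \cdot 1 q \right)} = \left(22988 - 6966\right) + 6 \cdot 1 \cdot 1 \cdot 6 \left(-1 + 2 \cdot 1 \cdot 1 \cdot 6\right) = 16022 + 6 \cdot 1 \cdot 6 \left(-1 + 2 \cdot 1 \cdot 6\right) = 16022 + 6 \cdot 6 \left(-1 + 2 \cdot 6\right) = 16022 + 6 \cdot 6 \left(-1 + 12\right) = 16022 + 6 \cdot 6 \cdot 11 = 16022 + 396 = 16418$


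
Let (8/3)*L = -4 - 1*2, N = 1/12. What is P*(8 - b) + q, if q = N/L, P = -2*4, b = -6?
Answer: -3025/27 ≈ -112.04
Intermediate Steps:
P = -8
N = 1/12 ≈ 0.083333
L = -9/4 (L = 3*(-4 - 1*2)/8 = 3*(-4 - 2)/8 = (3/8)*(-6) = -9/4 ≈ -2.2500)
q = -1/27 (q = 1/(12*(-9/4)) = (1/12)*(-4/9) = -1/27 ≈ -0.037037)
P*(8 - b) + q = -8*(8 - 1*(-6)) - 1/27 = -8*(8 + 6) - 1/27 = -8*14 - 1/27 = -112 - 1/27 = -3025/27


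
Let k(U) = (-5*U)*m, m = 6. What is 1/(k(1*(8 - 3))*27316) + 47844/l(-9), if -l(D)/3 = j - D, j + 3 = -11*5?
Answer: 65345335151/200772600 ≈ 325.47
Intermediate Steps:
j = -58 (j = -3 - 11*5 = -3 - 55 = -58)
l(D) = 174 + 3*D (l(D) = -3*(-58 - D) = 174 + 3*D)
k(U) = -30*U (k(U) = -5*U*6 = -30*U)
1/(k(1*(8 - 3))*27316) + 47844/l(-9) = 1/(-30*(8 - 3)*27316) + 47844/(174 + 3*(-9)) = (1/27316)/(-30*5) + 47844/(174 - 27) = (1/27316)/(-30*5) + 47844/147 = (1/27316)/(-150) + 47844*(1/147) = -1/150*1/27316 + 15948/49 = -1/4097400 + 15948/49 = 65345335151/200772600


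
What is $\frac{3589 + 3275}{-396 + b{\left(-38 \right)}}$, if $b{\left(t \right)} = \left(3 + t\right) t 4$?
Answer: $\frac{1716}{1231} \approx 1.394$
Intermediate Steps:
$b{\left(t \right)} = 4 t \left(3 + t\right)$ ($b{\left(t \right)} = t \left(3 + t\right) 4 = 4 t \left(3 + t\right)$)
$\frac{3589 + 3275}{-396 + b{\left(-38 \right)}} = \frac{3589 + 3275}{-396 + 4 \left(-38\right) \left(3 - 38\right)} = \frac{6864}{-396 + 4 \left(-38\right) \left(-35\right)} = \frac{6864}{-396 + 5320} = \frac{6864}{4924} = 6864 \cdot \frac{1}{4924} = \frac{1716}{1231}$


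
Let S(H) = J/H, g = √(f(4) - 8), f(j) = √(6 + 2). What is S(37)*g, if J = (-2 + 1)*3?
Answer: -3*I*√(8 - 2*√2)/37 ≈ -0.18439*I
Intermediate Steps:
f(j) = 2*√2 (f(j) = √8 = 2*√2)
J = -3 (J = -1*3 = -3)
g = √(-8 + 2*√2) (g = √(2*√2 - 8) = √(-8 + 2*√2) ≈ 2.2741*I)
S(H) = -3/H
S(37)*g = (-3/37)*√(-8 + 2*√2) = (-3*1/37)*√(-8 + 2*√2) = -3*√(-8 + 2*√2)/37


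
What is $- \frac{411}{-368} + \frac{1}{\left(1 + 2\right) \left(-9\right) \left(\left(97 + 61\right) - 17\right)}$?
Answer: $\frac{1564309}{1400976} \approx 1.1166$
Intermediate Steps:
$- \frac{411}{-368} + \frac{1}{\left(1 + 2\right) \left(-9\right) \left(\left(97 + 61\right) - 17\right)} = \left(-411\right) \left(- \frac{1}{368}\right) + \frac{1}{3 \left(-9\right) \left(158 - 17\right)} = \frac{411}{368} + \frac{1}{\left(-27\right) 141} = \frac{411}{368} - \frac{1}{3807} = \frac{1564309}{1400976}$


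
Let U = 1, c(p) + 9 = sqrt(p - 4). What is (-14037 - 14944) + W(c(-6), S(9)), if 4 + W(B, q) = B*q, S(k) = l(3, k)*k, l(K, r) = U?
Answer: -29066 + 9*I*sqrt(10) ≈ -29066.0 + 28.461*I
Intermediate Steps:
c(p) = -9 + sqrt(-4 + p) (c(p) = -9 + sqrt(p - 4) = -9 + sqrt(-4 + p))
l(K, r) = 1
S(k) = k (S(k) = 1*k = k)
W(B, q) = -4 + B*q
(-14037 - 14944) + W(c(-6), S(9)) = (-14037 - 14944) + (-4 + (-9 + sqrt(-4 - 6))*9) = -28981 + (-4 + (-9 + sqrt(-10))*9) = -28981 + (-4 + (-9 + I*sqrt(10))*9) = -28981 + (-4 + (-81 + 9*I*sqrt(10))) = -28981 + (-85 + 9*I*sqrt(10)) = -29066 + 9*I*sqrt(10)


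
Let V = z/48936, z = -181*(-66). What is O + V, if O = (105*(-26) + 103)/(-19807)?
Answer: 60861549/161545892 ≈ 0.37674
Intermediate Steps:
z = 11946
O = 2627/19807 (O = (-2730 + 103)*(-1/19807) = -2627*(-1/19807) = 2627/19807 ≈ 0.13263)
V = 1991/8156 (V = 11946/48936 = 11946*(1/48936) = 1991/8156 ≈ 0.24411)
O + V = 2627/19807 + 1991/8156 = 60861549/161545892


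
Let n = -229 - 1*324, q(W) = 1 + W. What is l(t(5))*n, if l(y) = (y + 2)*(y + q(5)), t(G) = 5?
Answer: -42581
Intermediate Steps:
l(y) = (2 + y)*(6 + y) (l(y) = (y + 2)*(y + (1 + 5)) = (2 + y)*(y + 6) = (2 + y)*(6 + y))
n = -553 (n = -229 - 324 = -553)
l(t(5))*n = (12 + 5² + 8*5)*(-553) = (12 + 25 + 40)*(-553) = 77*(-553) = -42581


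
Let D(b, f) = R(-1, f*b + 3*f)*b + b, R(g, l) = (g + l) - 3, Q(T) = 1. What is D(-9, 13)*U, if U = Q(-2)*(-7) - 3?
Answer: -7290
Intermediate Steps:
R(g, l) = -3 + g + l
D(b, f) = b + b*(-4 + 3*f + b*f) (D(b, f) = (-3 - 1 + (f*b + 3*f))*b + b = (-3 - 1 + (b*f + 3*f))*b + b = (-3 - 1 + (3*f + b*f))*b + b = (-4 + 3*f + b*f)*b + b = b*(-4 + 3*f + b*f) + b = b + b*(-4 + 3*f + b*f))
U = -10 (U = 1*(-7) - 3 = -7 - 3 = -10)
D(-9, 13)*U = -9*(-3 + 13*(3 - 9))*(-10) = -9*(-3 + 13*(-6))*(-10) = -9*(-3 - 78)*(-10) = -9*(-81)*(-10) = 729*(-10) = -7290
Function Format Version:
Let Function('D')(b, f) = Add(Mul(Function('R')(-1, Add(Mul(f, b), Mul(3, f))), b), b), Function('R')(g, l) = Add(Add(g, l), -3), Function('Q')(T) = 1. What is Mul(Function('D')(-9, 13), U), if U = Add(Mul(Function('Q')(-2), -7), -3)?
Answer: -7290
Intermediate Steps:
Function('R')(g, l) = Add(-3, g, l)
Function('D')(b, f) = Add(b, Mul(b, Add(-4, Mul(3, f), Mul(b, f)))) (Function('D')(b, f) = Add(Mul(Add(-3, -1, Add(Mul(f, b), Mul(3, f))), b), b) = Add(Mul(Add(-3, -1, Add(Mul(b, f), Mul(3, f))), b), b) = Add(Mul(Add(-3, -1, Add(Mul(3, f), Mul(b, f))), b), b) = Add(Mul(Add(-4, Mul(3, f), Mul(b, f)), b), b) = Add(Mul(b, Add(-4, Mul(3, f), Mul(b, f))), b) = Add(b, Mul(b, Add(-4, Mul(3, f), Mul(b, f)))))
U = -10 (U = Add(Mul(1, -7), -3) = Add(-7, -3) = -10)
Mul(Function('D')(-9, 13), U) = Mul(Mul(-9, Add(-3, Mul(13, Add(3, -9)))), -10) = Mul(Mul(-9, Add(-3, Mul(13, -6))), -10) = Mul(Mul(-9, Add(-3, -78)), -10) = Mul(Mul(-9, -81), -10) = Mul(729, -10) = -7290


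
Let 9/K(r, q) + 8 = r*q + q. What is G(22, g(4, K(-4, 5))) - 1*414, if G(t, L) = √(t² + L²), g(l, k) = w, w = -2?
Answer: -414 + 2*√122 ≈ -391.91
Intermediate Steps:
K(r, q) = 9/(-8 + q + q*r) (K(r, q) = 9/(-8 + (r*q + q)) = 9/(-8 + (q*r + q)) = 9/(-8 + (q + q*r)) = 9/(-8 + q + q*r))
g(l, k) = -2
G(t, L) = √(L² + t²)
G(22, g(4, K(-4, 5))) - 1*414 = √((-2)² + 22²) - 1*414 = √(4 + 484) - 414 = √488 - 414 = 2*√122 - 414 = -414 + 2*√122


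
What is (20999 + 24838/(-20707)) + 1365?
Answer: 463066510/20707 ≈ 22363.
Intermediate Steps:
(20999 + 24838/(-20707)) + 1365 = (20999 + 24838*(-1/20707)) + 1365 = (20999 - 24838/20707) + 1365 = 434801455/20707 + 1365 = 463066510/20707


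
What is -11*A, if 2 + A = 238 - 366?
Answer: 1430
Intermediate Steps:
A = -130 (A = -2 + (238 - 366) = -2 - 128 = -130)
-11*A = -11*(-130) = 1430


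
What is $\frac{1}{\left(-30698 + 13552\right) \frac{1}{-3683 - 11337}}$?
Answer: $\frac{7510}{8573} \approx 0.87601$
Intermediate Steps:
$\frac{1}{\left(-30698 + 13552\right) \frac{1}{-3683 - 11337}} = \frac{1}{\left(-17146\right) \frac{1}{-15020}} = \frac{1}{\left(-17146\right) \left(- \frac{1}{15020}\right)} = \frac{1}{\frac{8573}{7510}} = \frac{7510}{8573}$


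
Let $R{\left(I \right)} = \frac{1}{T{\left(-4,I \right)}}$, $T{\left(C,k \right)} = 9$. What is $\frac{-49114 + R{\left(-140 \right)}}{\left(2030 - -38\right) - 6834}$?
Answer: $\frac{442025}{42894} \approx 10.305$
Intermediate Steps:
$R{\left(I \right)} = \frac{1}{9}$
$\frac{-49114 + R{\left(-140 \right)}}{\left(2030 - -38\right) - 6834} = \frac{-49114 + \frac{1}{9}}{\left(2030 - -38\right) - 6834} = - \frac{442025}{9 \left(\left(2030 + 38\right) - 6834\right)} = - \frac{442025}{9 \left(2068 - 6834\right)} = - \frac{442025}{9 \left(-4766\right)} = \left(- \frac{442025}{9}\right) \left(- \frac{1}{4766}\right) = \frac{442025}{42894}$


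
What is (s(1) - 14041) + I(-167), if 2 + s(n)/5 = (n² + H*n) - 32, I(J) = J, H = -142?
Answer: -15083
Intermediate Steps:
s(n) = -170 - 710*n + 5*n² (s(n) = -10 + 5*((n² - 142*n) - 32) = -10 + 5*(-32 + n² - 142*n) = -10 + (-160 - 710*n + 5*n²) = -170 - 710*n + 5*n²)
(s(1) - 14041) + I(-167) = ((-170 - 710*1 + 5*1²) - 14041) - 167 = ((-170 - 710 + 5*1) - 14041) - 167 = ((-170 - 710 + 5) - 14041) - 167 = (-875 - 14041) - 167 = -14916 - 167 = -15083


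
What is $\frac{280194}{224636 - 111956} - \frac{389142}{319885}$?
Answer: $\frac{1526044571}{1201488060} \approx 1.2701$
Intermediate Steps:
$\frac{280194}{224636 - 111956} - \frac{389142}{319885} = \frac{280194}{112680} - \frac{389142}{319885} = 280194 \cdot \frac{1}{112680} - \frac{389142}{319885} = \frac{46699}{18780} - \frac{389142}{319885} = \frac{1526044571}{1201488060}$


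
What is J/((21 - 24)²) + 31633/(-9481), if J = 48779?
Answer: 462189002/85329 ≈ 5416.6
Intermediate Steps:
J/((21 - 24)²) + 31633/(-9481) = 48779/((21 - 24)²) + 31633/(-9481) = 48779/((-3)²) + 31633*(-1/9481) = 48779/9 - 31633/9481 = 462189002/85329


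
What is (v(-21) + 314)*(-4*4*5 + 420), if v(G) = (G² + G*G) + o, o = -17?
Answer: 400860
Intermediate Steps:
v(G) = -17 + 2*G² (v(G) = (G² + G*G) - 17 = (G² + G²) - 17 = 2*G² - 17 = -17 + 2*G²)
(v(-21) + 314)*(-4*4*5 + 420) = ((-17 + 2*(-21)²) + 314)*(-4*4*5 + 420) = ((-17 + 2*441) + 314)*(-16*5 + 420) = ((-17 + 882) + 314)*(-80 + 420) = (865 + 314)*340 = 1179*340 = 400860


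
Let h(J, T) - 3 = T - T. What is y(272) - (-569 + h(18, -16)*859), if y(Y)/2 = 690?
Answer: -628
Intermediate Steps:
h(J, T) = 3 (h(J, T) = 3 + (T - T) = 3 + 0 = 3)
y(Y) = 1380 (y(Y) = 2*690 = 1380)
y(272) - (-569 + h(18, -16)*859) = 1380 - (-569 + 3*859) = 1380 - (-569 + 2577) = 1380 - 1*2008 = 1380 - 2008 = -628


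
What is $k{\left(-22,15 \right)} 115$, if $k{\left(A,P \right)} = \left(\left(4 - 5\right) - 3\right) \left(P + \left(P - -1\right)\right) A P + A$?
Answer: $4703270$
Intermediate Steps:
$k{\left(A,P \right)} = A + A P \left(-4 - 8 P\right)$ ($k{\left(A,P \right)} = \left(-1 - 3\right) \left(P + \left(P + 1\right)\right) A P + A = - 4 \left(P + \left(1 + P\right)\right) A P + A = - 4 \left(1 + 2 P\right) A P + A = \left(-4 - 8 P\right) A P + A = A \left(-4 - 8 P\right) P + A = A P \left(-4 - 8 P\right) + A = A + A P \left(-4 - 8 P\right)$)
$k{\left(-22,15 \right)} 115 = - 22 \left(1 - 8 \cdot 15^{2} - 60\right) 115 = - 22 \left(1 - 1800 - 60\right) 115 = \left(-22\right) \left(-1859\right) 115 = 40898 \cdot 115 = 4703270$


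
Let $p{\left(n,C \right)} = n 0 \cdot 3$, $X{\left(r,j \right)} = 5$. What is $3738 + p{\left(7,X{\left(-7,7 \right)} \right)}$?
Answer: $3738$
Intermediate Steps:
$p{\left(n,C \right)} = 0$ ($p{\left(n,C \right)} = 0 \cdot 3 = 0$)
$3738 + p{\left(7,X{\left(-7,7 \right)} \right)} = 3738 + 0 = 3738$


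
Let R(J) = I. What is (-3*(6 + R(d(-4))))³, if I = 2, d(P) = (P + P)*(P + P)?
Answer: -13824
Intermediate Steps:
d(P) = 4*P² (d(P) = (2*P)*(2*P) = 4*P²)
R(J) = 2
(-3*(6 + R(d(-4))))³ = (-3*(6 + 2))³ = (-3*8)³ = (-24)³ = -13824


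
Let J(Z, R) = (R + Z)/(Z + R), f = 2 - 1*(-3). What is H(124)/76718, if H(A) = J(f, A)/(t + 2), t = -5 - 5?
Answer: -1/613744 ≈ -1.6293e-6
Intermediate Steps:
t = -10
f = 5 (f = 2 + 3 = 5)
J(Z, R) = 1 (J(Z, R) = (R + Z)/(R + Z) = 1)
H(A) = -⅛ (H(A) = 1/(-10 + 2) = 1/(-8) = -⅛*1 = -⅛)
H(124)/76718 = -⅛/76718 = -⅛*1/76718 = -1/613744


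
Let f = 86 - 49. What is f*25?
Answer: 925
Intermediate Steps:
f = 37
f*25 = 37*25 = 925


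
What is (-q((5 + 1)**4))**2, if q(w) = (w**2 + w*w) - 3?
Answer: 11284419474441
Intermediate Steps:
q(w) = -3 + 2*w**2 (q(w) = (w**2 + w**2) - 3 = 2*w**2 - 3 = -3 + 2*w**2)
(-q((5 + 1)**4))**2 = (-(-3 + 2*((5 + 1)**4)**2))**2 = (-(-3 + 2*(6**4)**2))**2 = (-(-3 + 2*1296**2))**2 = (-(-3 + 2*1679616))**2 = (-(-3 + 3359232))**2 = (-1*3359229)**2 = (-3359229)**2 = 11284419474441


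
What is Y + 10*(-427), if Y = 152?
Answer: -4118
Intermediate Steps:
Y + 10*(-427) = 152 + 10*(-427) = 152 - 4270 = -4118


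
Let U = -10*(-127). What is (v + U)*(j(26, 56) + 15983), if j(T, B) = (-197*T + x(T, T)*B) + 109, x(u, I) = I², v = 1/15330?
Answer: 475299162713/7665 ≈ 6.2009e+7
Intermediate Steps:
v = 1/15330 ≈ 6.5232e-5
U = 1270
j(T, B) = 109 - 197*T + B*T² (j(T, B) = (-197*T + T²*B) + 109 = (-197*T + B*T²) + 109 = 109 - 197*T + B*T²)
(v + U)*(j(26, 56) + 15983) = (1/15330 + 1270)*((109 - 197*26 + 56*26²) + 15983) = 19469101*((109 - 5122 + 56*676) + 15983)/15330 = 19469101*((109 - 5122 + 37856) + 15983)/15330 = 19469101*(32843 + 15983)/15330 = (19469101/15330)*48826 = 475299162713/7665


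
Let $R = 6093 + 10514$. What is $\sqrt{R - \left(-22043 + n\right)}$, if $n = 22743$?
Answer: $\sqrt{15907} \approx 126.12$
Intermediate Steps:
$R = 16607$
$\sqrt{R - \left(-22043 + n\right)} = \sqrt{16607 + \left(22043 - 22743\right)} = \sqrt{16607 - 700} = \sqrt{15907}$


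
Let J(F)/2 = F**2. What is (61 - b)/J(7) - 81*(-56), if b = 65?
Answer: 222262/49 ≈ 4536.0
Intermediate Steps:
J(F) = 2*F**2
(61 - b)/J(7) - 81*(-56) = (61 - 1*65)/((2*7**2)) - 81*(-56) = (61 - 65)/((2*49)) + 4536 = -4/98 + 4536 = -4*1/98 + 4536 = -2/49 + 4536 = 222262/49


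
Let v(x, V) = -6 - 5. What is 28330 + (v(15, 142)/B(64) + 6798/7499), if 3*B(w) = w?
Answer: 13596774485/479936 ≈ 28330.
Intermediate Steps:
v(x, V) = -11
B(w) = w/3
28330 + (v(15, 142)/B(64) + 6798/7499) = 28330 + (-11/((1/3)*64) + 6798/7499) = 28330 + (-11/64/3 + 6798*(1/7499)) = 28330 + (-11*3/64 + 6798/7499) = 28330 + (-33/64 + 6798/7499) = 28330 + 187605/479936 = 13596774485/479936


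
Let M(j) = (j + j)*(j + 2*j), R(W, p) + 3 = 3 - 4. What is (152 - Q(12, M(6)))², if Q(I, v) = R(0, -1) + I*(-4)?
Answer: 41616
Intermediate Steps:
R(W, p) = -4 (R(W, p) = -3 + (3 - 4) = -3 - 1 = -4)
M(j) = 6*j² (M(j) = (2*j)*(3*j) = 6*j²)
Q(I, v) = -4 - 4*I (Q(I, v) = -4 + I*(-4) = -4 - 4*I)
(152 - Q(12, M(6)))² = (152 - (-4 - 4*12))² = (152 - (-4 - 48))² = (152 - 1*(-52))² = (152 + 52)² = 204² = 41616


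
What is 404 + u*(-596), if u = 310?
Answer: -184356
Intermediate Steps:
404 + u*(-596) = 404 + 310*(-596) = 404 - 184760 = -184356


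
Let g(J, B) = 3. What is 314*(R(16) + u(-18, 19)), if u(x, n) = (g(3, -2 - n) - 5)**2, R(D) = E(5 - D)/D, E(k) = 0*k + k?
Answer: 8321/8 ≈ 1040.1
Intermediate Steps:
E(k) = k (E(k) = 0 + k = k)
R(D) = (5 - D)/D
u(x, n) = 4 (u(x, n) = (3 - 5)**2 = (-2)**2 = 4)
314*(R(16) + u(-18, 19)) = 314*((5 - 1*16)/16 + 4) = 314*((5 - 16)/16 + 4) = 314*((1/16)*(-11) + 4) = 314*(-11/16 + 4) = 314*(53/16) = 8321/8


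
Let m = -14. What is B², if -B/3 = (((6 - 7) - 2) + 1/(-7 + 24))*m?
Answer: 4410000/289 ≈ 15260.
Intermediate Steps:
B = -2100/17 (B = -3*(((6 - 7) - 2) + 1/(-7 + 24))*(-14) = -3*((-1 - 2) + 1/17)*(-14) = -3*(-3 + 1/17)*(-14) = -(-150)*(-14)/17 = -3*700/17 = -2100/17 ≈ -123.53)
B² = (-2100/17)² = 4410000/289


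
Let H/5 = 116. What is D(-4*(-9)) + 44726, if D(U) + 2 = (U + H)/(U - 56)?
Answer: 223466/5 ≈ 44693.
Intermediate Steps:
H = 580 (H = 5*116 = 580)
D(U) = -2 + (580 + U)/(-56 + U) (D(U) = -2 + (U + 580)/(U - 56) = -2 + (580 + U)/(-56 + U))
D(-4*(-9)) + 44726 = (692 - (-4)*(-9))/(-56 - 4*(-9)) + 44726 = (692 - 1*36)/(-56 + 36) + 44726 = (692 - 36)/(-20) + 44726 = -1/20*656 + 44726 = -164/5 + 44726 = 223466/5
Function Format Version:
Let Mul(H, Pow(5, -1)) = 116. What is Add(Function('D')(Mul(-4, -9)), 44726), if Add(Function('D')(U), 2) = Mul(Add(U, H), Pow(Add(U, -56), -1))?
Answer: Rational(223466, 5) ≈ 44693.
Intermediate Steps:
H = 580 (H = Mul(5, 116) = 580)
Function('D')(U) = Add(-2, Mul(Pow(Add(-56, U), -1), Add(580, U))) (Function('D')(U) = Add(-2, Mul(Add(U, 580), Pow(Add(U, -56), -1))) = Add(-2, Mul(Add(580, U), Pow(Add(-56, U), -1))) = Add(-2, Mul(Pow(Add(-56, U), -1), Add(580, U))))
Add(Function('D')(Mul(-4, -9)), 44726) = Add(Mul(Pow(Add(-56, Mul(-4, -9)), -1), Add(692, Mul(-1, Mul(-4, -9)))), 44726) = Add(Mul(Pow(Add(-56, 36), -1), Add(692, Mul(-1, 36))), 44726) = Add(Mul(Pow(-20, -1), Add(692, -36)), 44726) = Add(Mul(Rational(-1, 20), 656), 44726) = Add(Rational(-164, 5), 44726) = Rational(223466, 5)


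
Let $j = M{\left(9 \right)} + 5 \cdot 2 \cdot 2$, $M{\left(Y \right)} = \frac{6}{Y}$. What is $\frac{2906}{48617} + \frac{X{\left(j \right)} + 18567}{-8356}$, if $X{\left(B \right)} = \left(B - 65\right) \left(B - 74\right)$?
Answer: $- \frac{8940073487}{3656192868} \approx -2.4452$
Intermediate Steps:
$j = \frac{62}{3}$ ($j = \frac{6}{9} + 5 \cdot 2 \cdot 2 = 6 \cdot \frac{1}{9} + 10 \cdot 2 = \frac{2}{3} + 20 = \frac{62}{3} \approx 20.667$)
$X{\left(B \right)} = \left(-74 + B\right) \left(-65 + B\right)$ ($X{\left(B \right)} = \left(-65 + B\right) \left(-74 + B\right) = \left(-74 + B\right) \left(-65 + B\right)$)
$\frac{2906}{48617} + \frac{X{\left(j \right)} + 18567}{-8356} = \frac{2906}{48617} + \frac{\left(4810 + \left(\frac{62}{3}\right)^{2} - \frac{8618}{3}\right) + 18567}{-8356} = 2906 \cdot \frac{1}{48617} + \left(\left(4810 + \frac{3844}{9} - \frac{8618}{3}\right) + 18567\right) \left(- \frac{1}{8356}\right) = \frac{2906}{48617} + \left(\frac{21280}{9} + 18567\right) \left(- \frac{1}{8356}\right) = \frac{2906}{48617} + \frac{188383}{9} \left(- \frac{1}{8356}\right) = \frac{2906}{48617} - \frac{188383}{75204} = - \frac{8940073487}{3656192868}$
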